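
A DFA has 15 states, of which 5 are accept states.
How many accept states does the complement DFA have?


Complement swaps accept and non-accept states.
15 - 5 = 10

10


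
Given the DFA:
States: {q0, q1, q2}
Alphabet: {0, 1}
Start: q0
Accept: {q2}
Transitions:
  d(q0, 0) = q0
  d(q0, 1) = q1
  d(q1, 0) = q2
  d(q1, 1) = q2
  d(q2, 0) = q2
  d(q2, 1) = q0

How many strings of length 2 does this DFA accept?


Enumerating all length-2 strings:
  "00" -> q0 [reject]
  "01" -> q1 [reject]
  "10" -> q2 [accept]
  "11" -> q2 [accept]

2 out of 4


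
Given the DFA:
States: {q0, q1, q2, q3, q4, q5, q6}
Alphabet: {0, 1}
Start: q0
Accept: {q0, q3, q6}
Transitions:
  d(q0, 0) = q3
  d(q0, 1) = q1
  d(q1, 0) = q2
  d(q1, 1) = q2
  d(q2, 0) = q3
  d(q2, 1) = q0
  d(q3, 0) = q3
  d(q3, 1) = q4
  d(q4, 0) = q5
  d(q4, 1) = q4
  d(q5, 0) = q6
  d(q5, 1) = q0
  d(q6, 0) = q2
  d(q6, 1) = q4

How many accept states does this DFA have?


Accept states listed: {q0, q3, q6}
Counting: q0(1) q3(2) q6(3)

3


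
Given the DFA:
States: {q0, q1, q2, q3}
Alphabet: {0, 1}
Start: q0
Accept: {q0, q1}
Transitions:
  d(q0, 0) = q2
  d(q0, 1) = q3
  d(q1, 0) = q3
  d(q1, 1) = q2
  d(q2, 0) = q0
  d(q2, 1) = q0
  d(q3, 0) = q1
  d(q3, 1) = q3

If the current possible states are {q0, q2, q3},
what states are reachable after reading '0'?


Apply transition on '0' from each current state:
  d(q0, 0) = q2
  d(q2, 0) = q0
  d(q3, 0) = q1

{q0, q1, q2}


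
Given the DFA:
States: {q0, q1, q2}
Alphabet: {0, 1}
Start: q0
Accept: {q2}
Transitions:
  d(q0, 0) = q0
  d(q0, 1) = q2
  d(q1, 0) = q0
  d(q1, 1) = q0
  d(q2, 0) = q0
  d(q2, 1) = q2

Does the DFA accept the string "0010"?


Trace: q0 -> q0 -> q0 -> q2 -> q0
Final state: q0
Accept states: {q2}

No, rejected (final state q0 is not an accept state)


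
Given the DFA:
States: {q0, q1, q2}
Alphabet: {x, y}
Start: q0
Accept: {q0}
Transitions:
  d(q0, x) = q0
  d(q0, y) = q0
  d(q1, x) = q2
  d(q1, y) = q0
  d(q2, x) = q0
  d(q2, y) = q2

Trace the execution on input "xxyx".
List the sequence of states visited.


Input: xxyx
d(q0, x) = q0
d(q0, x) = q0
d(q0, y) = q0
d(q0, x) = q0


q0 -> q0 -> q0 -> q0 -> q0


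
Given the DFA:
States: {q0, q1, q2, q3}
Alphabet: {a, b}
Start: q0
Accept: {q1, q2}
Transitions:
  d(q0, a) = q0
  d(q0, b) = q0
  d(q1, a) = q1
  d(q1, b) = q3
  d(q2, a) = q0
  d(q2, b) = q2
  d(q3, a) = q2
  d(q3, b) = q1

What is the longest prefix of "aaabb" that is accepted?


Run the DFA, marking each prefix where the state is accepting:
  "" -> q0 [reject]
  "a" -> q0 [reject]
  "aa" -> q0 [reject]
  "aaa" -> q0 [reject]
  "aaab" -> q0 [reject]
  "aaabb" -> q0 [reject]

No prefix is accepted


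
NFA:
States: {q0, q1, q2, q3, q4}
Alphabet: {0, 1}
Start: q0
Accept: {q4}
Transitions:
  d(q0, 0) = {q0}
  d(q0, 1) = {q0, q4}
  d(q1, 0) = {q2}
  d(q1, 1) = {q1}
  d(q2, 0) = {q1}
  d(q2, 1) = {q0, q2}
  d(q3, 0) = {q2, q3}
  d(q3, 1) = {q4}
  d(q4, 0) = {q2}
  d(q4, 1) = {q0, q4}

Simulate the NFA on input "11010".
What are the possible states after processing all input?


Start: {q0}
  --1--> {q0, q4}
  --1--> {q0, q4}
  --0--> {q0, q2}
  --1--> {q0, q2, q4}
  --0--> {q0, q1, q2}

{q0, q1, q2}


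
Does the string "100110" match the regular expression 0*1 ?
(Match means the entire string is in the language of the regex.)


|string| = 6; first = '1'; last = '0'

No, "100110" does not match 0*1


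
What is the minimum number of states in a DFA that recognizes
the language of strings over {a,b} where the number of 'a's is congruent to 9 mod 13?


States track (count of 'a') mod 13.
Need 13 states: one per remainder 0..12; accept = remainder 9.

13


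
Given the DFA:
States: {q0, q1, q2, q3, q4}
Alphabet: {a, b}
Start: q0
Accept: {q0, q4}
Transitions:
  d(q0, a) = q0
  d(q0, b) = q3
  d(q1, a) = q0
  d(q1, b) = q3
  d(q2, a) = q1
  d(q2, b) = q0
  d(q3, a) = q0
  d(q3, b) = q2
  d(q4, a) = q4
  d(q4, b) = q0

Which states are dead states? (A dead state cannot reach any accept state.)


Forward reachability from each state:
  q0 -> reaches accept state q0 (live)
  q1 -> reaches accept state q0 (live)
  q2 -> reaches accept state q0 (live)
  q3 -> reaches accept state q0 (live)
  q4 -> reaches accept state q0 (live)

None (all states can reach an accept state)


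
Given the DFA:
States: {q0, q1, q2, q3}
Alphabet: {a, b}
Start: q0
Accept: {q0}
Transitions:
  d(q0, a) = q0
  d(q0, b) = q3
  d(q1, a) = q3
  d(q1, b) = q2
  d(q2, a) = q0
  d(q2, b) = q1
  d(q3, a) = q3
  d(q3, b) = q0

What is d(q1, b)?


Looking up transition d(q1, b)

q2


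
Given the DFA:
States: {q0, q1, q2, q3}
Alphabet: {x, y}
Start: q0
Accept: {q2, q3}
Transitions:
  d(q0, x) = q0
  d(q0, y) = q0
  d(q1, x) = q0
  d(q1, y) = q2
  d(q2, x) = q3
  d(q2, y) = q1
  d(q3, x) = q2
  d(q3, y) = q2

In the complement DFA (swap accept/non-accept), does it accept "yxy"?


Trace: q0 -> q0 -> q0 -> q0
Final: q0
Original accept: {q2, q3}
Complement: q0 is not in original accept

Yes, complement accepts (original rejects)


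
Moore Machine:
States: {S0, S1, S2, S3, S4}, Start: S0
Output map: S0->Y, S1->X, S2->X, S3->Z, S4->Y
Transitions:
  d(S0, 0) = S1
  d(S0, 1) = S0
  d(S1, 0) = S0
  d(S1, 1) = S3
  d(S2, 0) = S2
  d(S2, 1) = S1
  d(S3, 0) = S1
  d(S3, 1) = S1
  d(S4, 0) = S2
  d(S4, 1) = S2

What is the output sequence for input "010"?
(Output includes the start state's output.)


Start: S0 (output Y)
  --0--> S1 (output X)
  --1--> S3 (output Z)
  --0--> S1 (output X)

"YXZX"


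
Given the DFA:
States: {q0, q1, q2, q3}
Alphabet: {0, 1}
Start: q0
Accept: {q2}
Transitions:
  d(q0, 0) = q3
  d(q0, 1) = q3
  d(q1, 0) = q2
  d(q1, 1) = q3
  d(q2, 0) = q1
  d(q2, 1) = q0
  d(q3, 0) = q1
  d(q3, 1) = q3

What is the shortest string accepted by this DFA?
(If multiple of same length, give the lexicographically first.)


BFS by string length (lex-first path to each state shown):
  len 0: q0<-""
  len 1: q3<-"0"
  len 2: q1<-"00", q3<-"01"
  len 3: q1<-"010", q2<-"000", q3<-"001"
Found accept state at length 3.

"000"


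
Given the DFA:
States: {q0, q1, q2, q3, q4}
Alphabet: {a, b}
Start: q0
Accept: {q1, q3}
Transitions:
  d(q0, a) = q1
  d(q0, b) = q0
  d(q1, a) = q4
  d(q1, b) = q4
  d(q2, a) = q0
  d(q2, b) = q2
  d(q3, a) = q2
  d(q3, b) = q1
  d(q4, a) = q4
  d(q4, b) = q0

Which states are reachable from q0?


BFS from q0:
  layer 0: {q0}
  layer 1: {q1}
  layer 2: {q4}

{q0, q1, q4}


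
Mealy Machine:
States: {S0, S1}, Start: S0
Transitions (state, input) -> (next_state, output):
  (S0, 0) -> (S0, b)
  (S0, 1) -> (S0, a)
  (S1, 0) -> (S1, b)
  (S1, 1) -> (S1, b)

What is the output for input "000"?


Step-by-step:
  (S0, 0) -> (S0, b)
  (S0, 0) -> (S0, b)
  (S0, 0) -> (S0, b)

"bbb"


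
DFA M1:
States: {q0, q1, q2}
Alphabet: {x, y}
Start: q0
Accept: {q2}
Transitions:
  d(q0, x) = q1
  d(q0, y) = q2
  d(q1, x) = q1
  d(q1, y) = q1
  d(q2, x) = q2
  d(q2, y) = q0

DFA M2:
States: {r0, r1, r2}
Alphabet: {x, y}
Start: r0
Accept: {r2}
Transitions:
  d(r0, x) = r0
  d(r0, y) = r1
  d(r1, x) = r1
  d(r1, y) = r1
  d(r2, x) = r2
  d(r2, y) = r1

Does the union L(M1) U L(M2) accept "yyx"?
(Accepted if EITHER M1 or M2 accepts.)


M1: final=q1 accepted=False
M2: final=r1 accepted=False

No, union rejects (neither accepts)


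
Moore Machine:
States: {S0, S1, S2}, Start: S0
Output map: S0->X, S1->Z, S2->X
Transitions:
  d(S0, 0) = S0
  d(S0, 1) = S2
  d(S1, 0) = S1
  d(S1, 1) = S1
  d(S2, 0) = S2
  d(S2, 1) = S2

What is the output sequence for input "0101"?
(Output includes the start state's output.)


Start: S0 (output X)
  --0--> S0 (output X)
  --1--> S2 (output X)
  --0--> S2 (output X)
  --1--> S2 (output X)

"XXXXX"


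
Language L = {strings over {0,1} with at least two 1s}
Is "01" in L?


count('1') = 1

No, "01" is not in L


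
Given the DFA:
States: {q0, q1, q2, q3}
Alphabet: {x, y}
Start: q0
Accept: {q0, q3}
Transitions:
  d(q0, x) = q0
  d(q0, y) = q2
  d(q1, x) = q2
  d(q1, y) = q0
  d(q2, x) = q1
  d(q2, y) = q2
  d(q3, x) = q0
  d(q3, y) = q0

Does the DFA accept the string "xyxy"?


Trace: q0 -> q0 -> q2 -> q1 -> q0
Final state: q0
Accept states: {q0, q3}

Yes, accepted (final state q0 is an accept state)


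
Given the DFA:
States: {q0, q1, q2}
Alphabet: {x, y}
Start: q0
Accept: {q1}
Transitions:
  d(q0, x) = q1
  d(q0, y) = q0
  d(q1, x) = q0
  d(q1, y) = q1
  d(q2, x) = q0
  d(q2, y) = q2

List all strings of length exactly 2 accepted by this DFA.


All strings of length 2: 4 total
Accepted: 2

"xy", "yx"


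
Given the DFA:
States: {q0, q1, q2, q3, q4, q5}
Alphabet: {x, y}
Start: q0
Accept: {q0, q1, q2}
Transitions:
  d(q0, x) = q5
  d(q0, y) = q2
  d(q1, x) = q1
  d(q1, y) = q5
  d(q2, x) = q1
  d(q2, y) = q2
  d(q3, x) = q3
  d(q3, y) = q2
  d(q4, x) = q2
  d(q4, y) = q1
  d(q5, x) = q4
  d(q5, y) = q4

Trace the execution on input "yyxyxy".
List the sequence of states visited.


Input: yyxyxy
d(q0, y) = q2
d(q2, y) = q2
d(q2, x) = q1
d(q1, y) = q5
d(q5, x) = q4
d(q4, y) = q1


q0 -> q2 -> q2 -> q1 -> q5 -> q4 -> q1


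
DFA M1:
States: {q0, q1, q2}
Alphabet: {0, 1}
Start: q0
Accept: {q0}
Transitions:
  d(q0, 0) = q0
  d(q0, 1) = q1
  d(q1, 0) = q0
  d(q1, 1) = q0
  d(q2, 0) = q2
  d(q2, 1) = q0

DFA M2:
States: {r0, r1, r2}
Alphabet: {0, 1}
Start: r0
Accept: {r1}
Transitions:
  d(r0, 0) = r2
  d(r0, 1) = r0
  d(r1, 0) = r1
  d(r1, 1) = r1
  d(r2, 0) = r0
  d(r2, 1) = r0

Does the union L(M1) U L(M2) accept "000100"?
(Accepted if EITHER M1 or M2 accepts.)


M1: final=q0 accepted=True
M2: final=r0 accepted=False

Yes, union accepts


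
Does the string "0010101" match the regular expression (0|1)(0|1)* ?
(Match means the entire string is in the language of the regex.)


|string| = 7; first = '0'; last = '1'

Yes, "0010101" matches (0|1)(0|1)*


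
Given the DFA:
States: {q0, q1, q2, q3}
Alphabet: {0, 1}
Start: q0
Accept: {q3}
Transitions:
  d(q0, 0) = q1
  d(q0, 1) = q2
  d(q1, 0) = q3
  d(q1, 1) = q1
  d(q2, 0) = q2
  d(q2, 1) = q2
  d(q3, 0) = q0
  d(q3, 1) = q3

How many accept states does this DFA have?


Accept states listed: {q3}
Counting: q3(1)

1


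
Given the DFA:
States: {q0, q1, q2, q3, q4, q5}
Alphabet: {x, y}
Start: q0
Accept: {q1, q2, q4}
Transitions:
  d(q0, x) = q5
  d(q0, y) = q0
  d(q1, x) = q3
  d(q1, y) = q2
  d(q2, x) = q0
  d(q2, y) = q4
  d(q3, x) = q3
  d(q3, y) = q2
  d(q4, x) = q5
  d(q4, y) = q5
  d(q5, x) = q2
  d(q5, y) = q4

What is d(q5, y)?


Looking up transition d(q5, y)

q4


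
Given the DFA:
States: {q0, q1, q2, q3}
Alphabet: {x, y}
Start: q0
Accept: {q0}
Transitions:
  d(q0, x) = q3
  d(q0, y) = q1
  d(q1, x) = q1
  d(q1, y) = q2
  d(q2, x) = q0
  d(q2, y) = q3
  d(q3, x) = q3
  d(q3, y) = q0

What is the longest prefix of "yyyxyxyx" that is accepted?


Run the DFA, marking each prefix where the state is accepting:
  "" -> q0 [accept]
  "y" -> q1 [reject]
  "yy" -> q2 [reject]
  "yyy" -> q3 [reject]
  "yyyx" -> q3 [reject]
  "yyyxy" -> q0 [accept]
  "yyyxyx" -> q3 [reject]
  "yyyxyxy" -> q0 [accept]
  "yyyxyxyx" -> q3 [reject]

"yyyxyxy"


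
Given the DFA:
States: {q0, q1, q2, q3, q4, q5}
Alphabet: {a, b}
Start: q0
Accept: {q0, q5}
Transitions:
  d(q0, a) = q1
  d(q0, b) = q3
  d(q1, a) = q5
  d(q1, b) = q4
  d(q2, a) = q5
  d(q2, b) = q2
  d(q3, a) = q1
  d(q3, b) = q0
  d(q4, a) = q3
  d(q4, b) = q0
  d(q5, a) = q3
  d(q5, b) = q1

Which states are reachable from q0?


BFS from q0:
  layer 0: {q0}
  layer 1: {q1, q3}
  layer 2: {q4, q5}

{q0, q1, q3, q4, q5}


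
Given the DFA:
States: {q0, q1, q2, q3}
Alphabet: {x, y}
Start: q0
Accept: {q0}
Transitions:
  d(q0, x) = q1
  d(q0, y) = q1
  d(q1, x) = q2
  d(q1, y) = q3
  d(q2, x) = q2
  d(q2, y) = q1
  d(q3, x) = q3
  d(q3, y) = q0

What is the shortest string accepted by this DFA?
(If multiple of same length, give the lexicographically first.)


BFS by string length (lex-first path to each state shown):
  len 0: q0<-""
Found accept state at length 0.

"" (empty string)


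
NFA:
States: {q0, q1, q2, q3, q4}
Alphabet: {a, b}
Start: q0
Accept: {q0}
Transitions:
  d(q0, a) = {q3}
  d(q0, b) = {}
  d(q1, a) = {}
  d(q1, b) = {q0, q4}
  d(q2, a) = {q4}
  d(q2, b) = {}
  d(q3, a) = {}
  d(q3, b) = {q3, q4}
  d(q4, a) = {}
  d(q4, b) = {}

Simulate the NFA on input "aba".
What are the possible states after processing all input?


Start: {q0}
  --a--> {q3}
  --b--> {q3, q4}
  --a--> {}

{} (empty set, no valid transitions)


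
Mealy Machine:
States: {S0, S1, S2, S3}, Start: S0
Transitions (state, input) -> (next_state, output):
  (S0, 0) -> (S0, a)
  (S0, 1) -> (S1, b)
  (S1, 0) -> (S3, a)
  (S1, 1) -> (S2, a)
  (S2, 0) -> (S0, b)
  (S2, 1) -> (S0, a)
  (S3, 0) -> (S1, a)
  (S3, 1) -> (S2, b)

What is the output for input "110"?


Step-by-step:
  (S0, 1) -> (S1, b)
  (S1, 1) -> (S2, a)
  (S2, 0) -> (S0, b)

"bab"


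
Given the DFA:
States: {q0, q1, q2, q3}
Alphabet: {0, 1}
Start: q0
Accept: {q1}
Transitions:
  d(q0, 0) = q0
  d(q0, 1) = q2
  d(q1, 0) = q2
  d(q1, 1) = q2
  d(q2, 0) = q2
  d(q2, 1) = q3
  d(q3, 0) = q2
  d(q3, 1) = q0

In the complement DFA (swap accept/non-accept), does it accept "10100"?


Trace: q0 -> q2 -> q2 -> q3 -> q2 -> q2
Final: q2
Original accept: {q1}
Complement: q2 is not in original accept

Yes, complement accepts (original rejects)


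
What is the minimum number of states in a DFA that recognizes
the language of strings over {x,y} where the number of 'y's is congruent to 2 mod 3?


States track (count of 'y') mod 3.
Need 3 states: one per remainder 0..2; accept = remainder 2.

3


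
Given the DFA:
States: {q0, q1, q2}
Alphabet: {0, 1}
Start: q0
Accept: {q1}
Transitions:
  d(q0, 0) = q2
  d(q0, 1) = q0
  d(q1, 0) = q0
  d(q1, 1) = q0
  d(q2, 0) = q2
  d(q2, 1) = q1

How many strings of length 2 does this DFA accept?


Enumerating all length-2 strings:
  "00" -> q2 [reject]
  "01" -> q1 [accept]
  "10" -> q2 [reject]
  "11" -> q0 [reject]

1 out of 4


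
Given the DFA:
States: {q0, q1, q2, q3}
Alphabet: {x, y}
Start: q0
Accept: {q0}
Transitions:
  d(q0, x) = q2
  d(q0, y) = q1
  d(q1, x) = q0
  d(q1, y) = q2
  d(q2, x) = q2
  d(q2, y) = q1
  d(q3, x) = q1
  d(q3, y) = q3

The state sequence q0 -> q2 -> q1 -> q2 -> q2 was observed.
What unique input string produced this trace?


Trace back each transition to find the symbol:
  q0 --[x]--> q2
  q2 --[y]--> q1
  q1 --[y]--> q2
  q2 --[x]--> q2

"xyyx"


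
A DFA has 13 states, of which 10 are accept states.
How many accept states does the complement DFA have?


Complement swaps accept and non-accept states.
13 - 10 = 3

3


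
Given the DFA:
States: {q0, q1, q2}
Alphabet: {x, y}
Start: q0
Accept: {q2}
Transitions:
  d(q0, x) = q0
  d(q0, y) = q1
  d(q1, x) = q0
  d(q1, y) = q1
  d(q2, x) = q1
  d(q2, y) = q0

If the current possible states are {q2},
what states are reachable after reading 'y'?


Apply transition on 'y' from each current state:
  d(q2, y) = q0

{q0}


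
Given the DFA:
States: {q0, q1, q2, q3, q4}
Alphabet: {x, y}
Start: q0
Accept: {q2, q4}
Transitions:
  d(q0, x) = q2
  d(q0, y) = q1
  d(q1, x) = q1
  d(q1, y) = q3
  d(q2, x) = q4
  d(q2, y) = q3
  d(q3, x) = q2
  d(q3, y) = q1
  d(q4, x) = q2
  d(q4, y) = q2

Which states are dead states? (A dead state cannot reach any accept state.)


Forward reachability from each state:
  q0 -> reaches accept state q2 (live)
  q1 -> reaches accept state q2 (live)
  q2 -> reaches accept state q2 (live)
  q3 -> reaches accept state q2 (live)
  q4 -> reaches accept state q2 (live)

None (all states can reach an accept state)


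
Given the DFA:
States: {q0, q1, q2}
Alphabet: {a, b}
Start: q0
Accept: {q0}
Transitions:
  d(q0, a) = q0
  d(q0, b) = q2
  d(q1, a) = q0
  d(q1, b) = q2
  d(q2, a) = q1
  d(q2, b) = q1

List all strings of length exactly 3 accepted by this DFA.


All strings of length 3: 8 total
Accepted: 3

"aaa", "baa", "bba"


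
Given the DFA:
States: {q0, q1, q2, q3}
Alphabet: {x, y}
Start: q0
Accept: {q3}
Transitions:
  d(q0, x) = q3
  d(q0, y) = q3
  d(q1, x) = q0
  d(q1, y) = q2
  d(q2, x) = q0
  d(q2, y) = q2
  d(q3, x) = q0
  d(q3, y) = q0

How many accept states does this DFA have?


Accept states listed: {q3}
Counting: q3(1)

1


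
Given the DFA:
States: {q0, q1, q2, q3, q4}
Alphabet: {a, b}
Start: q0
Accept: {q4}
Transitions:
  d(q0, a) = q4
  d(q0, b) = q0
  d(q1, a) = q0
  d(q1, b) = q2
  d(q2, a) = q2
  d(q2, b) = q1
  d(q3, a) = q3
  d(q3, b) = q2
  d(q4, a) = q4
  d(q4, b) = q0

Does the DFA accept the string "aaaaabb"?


Trace: q0 -> q4 -> q4 -> q4 -> q4 -> q4 -> q0 -> q0
Final state: q0
Accept states: {q4}

No, rejected (final state q0 is not an accept state)


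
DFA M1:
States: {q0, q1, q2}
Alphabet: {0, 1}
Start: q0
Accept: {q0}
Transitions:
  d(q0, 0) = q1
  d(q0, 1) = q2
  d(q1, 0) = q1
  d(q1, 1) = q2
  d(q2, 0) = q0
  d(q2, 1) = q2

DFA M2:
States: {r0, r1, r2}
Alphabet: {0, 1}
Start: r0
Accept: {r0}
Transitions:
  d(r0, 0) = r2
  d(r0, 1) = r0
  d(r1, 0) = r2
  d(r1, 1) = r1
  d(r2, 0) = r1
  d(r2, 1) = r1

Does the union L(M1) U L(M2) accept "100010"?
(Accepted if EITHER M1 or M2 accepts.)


M1: final=q0 accepted=True
M2: final=r2 accepted=False

Yes, union accepts


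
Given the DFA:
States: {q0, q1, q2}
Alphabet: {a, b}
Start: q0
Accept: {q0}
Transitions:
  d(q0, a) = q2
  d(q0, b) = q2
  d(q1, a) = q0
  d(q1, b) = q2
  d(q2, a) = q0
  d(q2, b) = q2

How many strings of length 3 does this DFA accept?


Enumerating all length-3 strings:
  "aaa" -> q2 [reject]
  "aab" -> q2 [reject]
  "aba" -> q0 [accept]
  "abb" -> q2 [reject]
  "baa" -> q2 [reject]
  "bab" -> q2 [reject]
  "bba" -> q0 [accept]
  "bbb" -> q2 [reject]

2 out of 8


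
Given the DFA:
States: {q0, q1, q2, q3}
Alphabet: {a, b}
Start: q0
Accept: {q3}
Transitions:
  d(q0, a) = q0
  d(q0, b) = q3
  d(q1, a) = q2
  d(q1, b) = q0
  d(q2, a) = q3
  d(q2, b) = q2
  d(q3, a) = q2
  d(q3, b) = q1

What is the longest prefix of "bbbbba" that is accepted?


Run the DFA, marking each prefix where the state is accepting:
  "" -> q0 [reject]
  "b" -> q3 [accept]
  "bb" -> q1 [reject]
  "bbb" -> q0 [reject]
  "bbbb" -> q3 [accept]
  "bbbbb" -> q1 [reject]
  "bbbbba" -> q2 [reject]

"bbbb"


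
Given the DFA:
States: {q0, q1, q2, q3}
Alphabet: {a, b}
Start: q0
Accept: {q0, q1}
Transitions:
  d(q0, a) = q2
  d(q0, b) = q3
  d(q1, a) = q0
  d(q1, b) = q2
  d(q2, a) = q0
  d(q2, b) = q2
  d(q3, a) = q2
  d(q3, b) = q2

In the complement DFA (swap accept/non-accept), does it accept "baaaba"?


Trace: q0 -> q3 -> q2 -> q0 -> q2 -> q2 -> q0
Final: q0
Original accept: {q0, q1}
Complement: q0 is in original accept

No, complement rejects (original accepts)


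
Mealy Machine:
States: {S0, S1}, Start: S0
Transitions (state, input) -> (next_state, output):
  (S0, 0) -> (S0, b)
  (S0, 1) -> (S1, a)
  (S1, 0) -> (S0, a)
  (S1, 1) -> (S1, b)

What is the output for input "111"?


Step-by-step:
  (S0, 1) -> (S1, a)
  (S1, 1) -> (S1, b)
  (S1, 1) -> (S1, b)

"abb"


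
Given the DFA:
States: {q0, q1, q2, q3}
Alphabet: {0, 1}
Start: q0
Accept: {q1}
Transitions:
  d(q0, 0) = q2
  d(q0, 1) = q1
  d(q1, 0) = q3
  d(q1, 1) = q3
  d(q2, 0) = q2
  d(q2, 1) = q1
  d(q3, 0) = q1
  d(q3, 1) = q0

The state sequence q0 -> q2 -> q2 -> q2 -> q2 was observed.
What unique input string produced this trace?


Trace back each transition to find the symbol:
  q0 --[0]--> q2
  q2 --[0]--> q2
  q2 --[0]--> q2
  q2 --[0]--> q2

"0000"


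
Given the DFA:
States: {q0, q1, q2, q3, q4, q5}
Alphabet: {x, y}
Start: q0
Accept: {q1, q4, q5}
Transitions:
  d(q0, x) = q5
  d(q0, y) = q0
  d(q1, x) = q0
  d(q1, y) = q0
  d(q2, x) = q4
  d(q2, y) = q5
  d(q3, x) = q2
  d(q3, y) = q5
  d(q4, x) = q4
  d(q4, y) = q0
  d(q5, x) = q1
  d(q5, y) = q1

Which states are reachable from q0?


BFS from q0:
  layer 0: {q0}
  layer 1: {q5}
  layer 2: {q1}

{q0, q1, q5}


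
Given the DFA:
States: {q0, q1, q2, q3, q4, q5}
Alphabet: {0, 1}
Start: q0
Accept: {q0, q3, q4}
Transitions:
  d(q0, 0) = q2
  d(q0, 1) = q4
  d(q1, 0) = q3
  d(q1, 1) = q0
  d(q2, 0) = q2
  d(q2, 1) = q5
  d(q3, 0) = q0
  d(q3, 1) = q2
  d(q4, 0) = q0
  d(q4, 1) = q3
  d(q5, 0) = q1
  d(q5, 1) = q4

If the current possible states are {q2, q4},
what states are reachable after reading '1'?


Apply transition on '1' from each current state:
  d(q2, 1) = q5
  d(q4, 1) = q3

{q3, q5}


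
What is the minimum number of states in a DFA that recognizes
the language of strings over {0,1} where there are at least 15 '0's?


States: count = 0, 1, ..., 14, and a final '>= 15' state.
Total: 15 + 1 = 16. Accept = '>= 15' state.

16


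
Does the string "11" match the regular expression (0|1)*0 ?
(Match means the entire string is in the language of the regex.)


|string| = 2; first = '1'; last = '1'

No, "11" does not match (0|1)*0


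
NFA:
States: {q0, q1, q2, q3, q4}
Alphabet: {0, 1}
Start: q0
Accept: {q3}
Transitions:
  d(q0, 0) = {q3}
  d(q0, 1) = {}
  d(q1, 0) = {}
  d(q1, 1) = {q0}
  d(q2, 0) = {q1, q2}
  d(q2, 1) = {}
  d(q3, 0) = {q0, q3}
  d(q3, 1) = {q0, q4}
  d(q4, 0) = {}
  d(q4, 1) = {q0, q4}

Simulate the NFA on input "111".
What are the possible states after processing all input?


Start: {q0}
  --1--> {}
  --1--> {}
  --1--> {}

{} (empty set, no valid transitions)


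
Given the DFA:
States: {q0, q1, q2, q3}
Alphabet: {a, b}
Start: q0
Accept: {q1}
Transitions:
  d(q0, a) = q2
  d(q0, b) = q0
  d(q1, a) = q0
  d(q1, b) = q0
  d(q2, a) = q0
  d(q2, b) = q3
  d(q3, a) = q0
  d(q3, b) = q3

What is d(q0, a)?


Looking up transition d(q0, a)

q2


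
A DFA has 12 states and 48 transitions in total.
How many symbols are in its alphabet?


Each state has exactly one transition per symbol.
|alphabet| = transitions / states = 48 / 12 = 4

4


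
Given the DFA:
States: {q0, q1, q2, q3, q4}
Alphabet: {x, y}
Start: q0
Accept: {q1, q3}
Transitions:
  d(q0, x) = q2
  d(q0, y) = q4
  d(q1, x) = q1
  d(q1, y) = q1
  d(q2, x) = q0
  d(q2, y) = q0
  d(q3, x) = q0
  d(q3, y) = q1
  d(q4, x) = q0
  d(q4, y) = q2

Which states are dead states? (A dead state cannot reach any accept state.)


Forward reachability from each state:
  q0 -> reaches {q0, q2, q4}, no accept state (dead)
  q1 -> reaches accept state q1 (live)
  q2 -> reaches {q0, q2, q4}, no accept state (dead)
  q3 -> reaches accept state q1 (live)
  q4 -> reaches {q0, q2, q4}, no accept state (dead)

{q0, q2, q4}


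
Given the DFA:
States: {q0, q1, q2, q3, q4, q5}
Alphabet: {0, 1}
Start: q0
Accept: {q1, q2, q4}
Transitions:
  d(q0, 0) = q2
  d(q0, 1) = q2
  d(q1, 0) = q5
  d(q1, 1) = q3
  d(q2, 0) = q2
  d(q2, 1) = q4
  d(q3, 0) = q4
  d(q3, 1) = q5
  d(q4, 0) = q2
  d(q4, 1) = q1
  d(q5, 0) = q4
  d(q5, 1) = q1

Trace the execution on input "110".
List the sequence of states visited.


Input: 110
d(q0, 1) = q2
d(q2, 1) = q4
d(q4, 0) = q2


q0 -> q2 -> q4 -> q2


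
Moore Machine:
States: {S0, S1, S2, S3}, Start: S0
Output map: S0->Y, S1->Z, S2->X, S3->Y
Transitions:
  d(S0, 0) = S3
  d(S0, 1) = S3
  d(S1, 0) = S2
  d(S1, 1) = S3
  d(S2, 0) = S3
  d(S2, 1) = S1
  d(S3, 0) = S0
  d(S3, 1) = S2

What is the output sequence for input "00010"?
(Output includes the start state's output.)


Start: S0 (output Y)
  --0--> S3 (output Y)
  --0--> S0 (output Y)
  --0--> S3 (output Y)
  --1--> S2 (output X)
  --0--> S3 (output Y)

"YYYYXY"


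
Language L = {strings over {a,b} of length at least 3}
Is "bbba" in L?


length = 4

Yes, "bbba" is in L


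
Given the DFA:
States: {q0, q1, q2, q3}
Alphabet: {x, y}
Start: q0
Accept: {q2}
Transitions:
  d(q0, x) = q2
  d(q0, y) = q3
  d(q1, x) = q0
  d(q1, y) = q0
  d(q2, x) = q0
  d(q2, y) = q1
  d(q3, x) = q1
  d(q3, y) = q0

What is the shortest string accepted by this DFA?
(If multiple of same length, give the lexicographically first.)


BFS by string length (lex-first path to each state shown):
  len 0: q0<-""
  len 1: q2<-"x", q3<-"y"
Found accept state at length 1.

"x"


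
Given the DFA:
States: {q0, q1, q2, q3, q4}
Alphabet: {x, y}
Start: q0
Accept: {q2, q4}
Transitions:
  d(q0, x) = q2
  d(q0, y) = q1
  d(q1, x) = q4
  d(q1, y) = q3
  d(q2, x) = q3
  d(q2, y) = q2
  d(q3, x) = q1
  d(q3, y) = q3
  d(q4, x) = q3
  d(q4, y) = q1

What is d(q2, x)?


Looking up transition d(q2, x)

q3


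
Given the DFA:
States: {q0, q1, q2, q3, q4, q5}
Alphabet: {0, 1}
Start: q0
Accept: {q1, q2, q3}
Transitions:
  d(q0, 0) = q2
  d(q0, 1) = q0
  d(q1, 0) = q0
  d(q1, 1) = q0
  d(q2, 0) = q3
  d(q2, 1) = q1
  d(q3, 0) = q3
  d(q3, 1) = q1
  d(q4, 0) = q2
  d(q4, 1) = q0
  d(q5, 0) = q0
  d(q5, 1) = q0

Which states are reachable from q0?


BFS from q0:
  layer 0: {q0}
  layer 1: {q2}
  layer 2: {q1, q3}

{q0, q1, q2, q3}


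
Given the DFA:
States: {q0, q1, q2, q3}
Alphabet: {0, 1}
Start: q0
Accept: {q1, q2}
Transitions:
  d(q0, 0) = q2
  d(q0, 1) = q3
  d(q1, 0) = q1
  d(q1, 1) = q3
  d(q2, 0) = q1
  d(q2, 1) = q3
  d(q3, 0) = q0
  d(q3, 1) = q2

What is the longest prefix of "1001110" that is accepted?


Run the DFA, marking each prefix where the state is accepting:
  "" -> q0 [reject]
  "1" -> q3 [reject]
  "10" -> q0 [reject]
  "100" -> q2 [accept]
  "1001" -> q3 [reject]
  "10011" -> q2 [accept]
  "100111" -> q3 [reject]
  "1001110" -> q0 [reject]

"10011"


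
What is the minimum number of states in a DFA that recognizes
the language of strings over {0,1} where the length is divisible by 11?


States track (length) mod 11.
Need 11 states: one per remainder 0..10; accept = remainder 0.

11


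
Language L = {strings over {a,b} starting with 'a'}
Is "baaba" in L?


first symbol = 'b'

No, "baaba" is not in L


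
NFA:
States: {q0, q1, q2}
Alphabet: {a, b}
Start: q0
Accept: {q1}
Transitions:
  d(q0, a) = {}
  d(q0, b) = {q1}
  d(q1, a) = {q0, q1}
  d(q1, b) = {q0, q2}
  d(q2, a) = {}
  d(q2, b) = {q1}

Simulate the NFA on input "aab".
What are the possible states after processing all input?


Start: {q0}
  --a--> {}
  --a--> {}
  --b--> {}

{} (empty set, no valid transitions)


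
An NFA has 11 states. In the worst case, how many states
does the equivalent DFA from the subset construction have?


Subset construction: one DFA state per subset of NFA states.
2^11 = 2048

2048


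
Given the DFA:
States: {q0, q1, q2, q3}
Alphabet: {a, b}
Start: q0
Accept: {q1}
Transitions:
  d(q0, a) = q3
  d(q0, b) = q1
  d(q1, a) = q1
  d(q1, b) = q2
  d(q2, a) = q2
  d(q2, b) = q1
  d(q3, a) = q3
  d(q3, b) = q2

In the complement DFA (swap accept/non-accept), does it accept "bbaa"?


Trace: q0 -> q1 -> q2 -> q2 -> q2
Final: q2
Original accept: {q1}
Complement: q2 is not in original accept

Yes, complement accepts (original rejects)


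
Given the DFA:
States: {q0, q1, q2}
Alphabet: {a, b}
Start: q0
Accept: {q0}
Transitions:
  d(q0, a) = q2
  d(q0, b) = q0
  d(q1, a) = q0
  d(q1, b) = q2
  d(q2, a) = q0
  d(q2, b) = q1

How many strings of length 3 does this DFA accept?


Enumerating all length-3 strings:
  "aaa" -> q2 [reject]
  "aab" -> q0 [accept]
  "aba" -> q0 [accept]
  "abb" -> q2 [reject]
  "baa" -> q0 [accept]
  "bab" -> q1 [reject]
  "bba" -> q2 [reject]
  "bbb" -> q0 [accept]

4 out of 8


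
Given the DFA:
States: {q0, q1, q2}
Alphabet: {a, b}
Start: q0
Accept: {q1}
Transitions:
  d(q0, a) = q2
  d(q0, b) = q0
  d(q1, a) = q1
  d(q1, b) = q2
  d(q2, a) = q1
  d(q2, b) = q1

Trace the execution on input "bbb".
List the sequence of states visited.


Input: bbb
d(q0, b) = q0
d(q0, b) = q0
d(q0, b) = q0


q0 -> q0 -> q0 -> q0


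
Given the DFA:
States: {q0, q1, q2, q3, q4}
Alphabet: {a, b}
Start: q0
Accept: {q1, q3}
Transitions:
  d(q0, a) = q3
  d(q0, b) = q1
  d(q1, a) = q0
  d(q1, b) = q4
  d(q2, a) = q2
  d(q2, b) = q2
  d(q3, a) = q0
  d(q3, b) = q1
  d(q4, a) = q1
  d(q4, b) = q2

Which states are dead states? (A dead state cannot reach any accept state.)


Forward reachability from each state:
  q0 -> reaches accept state q1 (live)
  q1 -> reaches accept state q1 (live)
  q2 -> reaches {q2}, no accept state (dead)
  q3 -> reaches accept state q1 (live)
  q4 -> reaches accept state q1 (live)

{q2}


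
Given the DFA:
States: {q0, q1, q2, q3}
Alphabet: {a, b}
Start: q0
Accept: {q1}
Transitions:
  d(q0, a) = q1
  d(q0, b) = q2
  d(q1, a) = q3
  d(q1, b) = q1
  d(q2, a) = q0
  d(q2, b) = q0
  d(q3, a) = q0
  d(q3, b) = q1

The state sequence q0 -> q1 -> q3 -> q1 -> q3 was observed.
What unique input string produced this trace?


Trace back each transition to find the symbol:
  q0 --[a]--> q1
  q1 --[a]--> q3
  q3 --[b]--> q1
  q1 --[a]--> q3

"aaba"


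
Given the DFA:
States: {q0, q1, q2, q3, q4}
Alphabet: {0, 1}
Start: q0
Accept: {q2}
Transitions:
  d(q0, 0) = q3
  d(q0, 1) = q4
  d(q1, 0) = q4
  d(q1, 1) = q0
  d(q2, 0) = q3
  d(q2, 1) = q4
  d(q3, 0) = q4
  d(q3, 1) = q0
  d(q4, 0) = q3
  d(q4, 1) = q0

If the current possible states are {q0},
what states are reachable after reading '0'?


Apply transition on '0' from each current state:
  d(q0, 0) = q3

{q3}


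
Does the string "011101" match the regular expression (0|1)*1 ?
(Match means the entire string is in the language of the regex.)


|string| = 6; first = '0'; last = '1'

Yes, "011101" matches (0|1)*1


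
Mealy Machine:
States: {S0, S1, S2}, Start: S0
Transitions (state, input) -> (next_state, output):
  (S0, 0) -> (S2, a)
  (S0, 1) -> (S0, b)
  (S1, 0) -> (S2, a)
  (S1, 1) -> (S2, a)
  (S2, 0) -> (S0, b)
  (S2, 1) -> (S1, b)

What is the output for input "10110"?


Step-by-step:
  (S0, 1) -> (S0, b)
  (S0, 0) -> (S2, a)
  (S2, 1) -> (S1, b)
  (S1, 1) -> (S2, a)
  (S2, 0) -> (S0, b)

"babab"


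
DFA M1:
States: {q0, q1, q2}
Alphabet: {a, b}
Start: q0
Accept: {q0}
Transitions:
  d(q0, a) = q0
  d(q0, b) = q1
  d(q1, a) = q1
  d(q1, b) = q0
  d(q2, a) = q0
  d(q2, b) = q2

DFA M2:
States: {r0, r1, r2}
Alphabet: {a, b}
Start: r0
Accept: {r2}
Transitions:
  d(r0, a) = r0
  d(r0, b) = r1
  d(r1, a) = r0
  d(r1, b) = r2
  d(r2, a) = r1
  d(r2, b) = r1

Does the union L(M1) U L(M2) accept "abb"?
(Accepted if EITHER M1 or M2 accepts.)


M1: final=q0 accepted=True
M2: final=r2 accepted=True

Yes, union accepts


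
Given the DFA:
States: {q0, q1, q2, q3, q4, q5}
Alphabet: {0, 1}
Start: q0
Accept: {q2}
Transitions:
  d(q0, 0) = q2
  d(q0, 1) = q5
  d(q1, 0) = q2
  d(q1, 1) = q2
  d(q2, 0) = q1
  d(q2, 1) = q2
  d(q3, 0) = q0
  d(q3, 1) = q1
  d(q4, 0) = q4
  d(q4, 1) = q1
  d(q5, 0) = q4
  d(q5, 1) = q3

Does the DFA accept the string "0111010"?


Trace: q0 -> q2 -> q2 -> q2 -> q2 -> q1 -> q2 -> q1
Final state: q1
Accept states: {q2}

No, rejected (final state q1 is not an accept state)


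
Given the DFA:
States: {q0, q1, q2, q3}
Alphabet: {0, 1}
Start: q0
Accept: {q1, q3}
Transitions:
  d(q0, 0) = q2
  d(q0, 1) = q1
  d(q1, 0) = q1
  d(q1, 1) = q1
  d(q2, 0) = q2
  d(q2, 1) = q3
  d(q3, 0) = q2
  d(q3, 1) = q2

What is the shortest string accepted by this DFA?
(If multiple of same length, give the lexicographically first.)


BFS by string length (lex-first path to each state shown):
  len 0: q0<-""
  len 1: q1<-"1", q2<-"0"
Found accept state at length 1.

"1"


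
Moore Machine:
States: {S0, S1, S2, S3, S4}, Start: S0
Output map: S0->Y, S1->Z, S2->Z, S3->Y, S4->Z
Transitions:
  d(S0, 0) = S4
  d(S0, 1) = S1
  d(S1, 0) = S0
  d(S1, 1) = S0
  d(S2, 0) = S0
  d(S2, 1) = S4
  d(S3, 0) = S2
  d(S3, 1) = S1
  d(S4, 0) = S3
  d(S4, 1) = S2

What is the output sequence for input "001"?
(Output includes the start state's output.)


Start: S0 (output Y)
  --0--> S4 (output Z)
  --0--> S3 (output Y)
  --1--> S1 (output Z)

"YZYZ"


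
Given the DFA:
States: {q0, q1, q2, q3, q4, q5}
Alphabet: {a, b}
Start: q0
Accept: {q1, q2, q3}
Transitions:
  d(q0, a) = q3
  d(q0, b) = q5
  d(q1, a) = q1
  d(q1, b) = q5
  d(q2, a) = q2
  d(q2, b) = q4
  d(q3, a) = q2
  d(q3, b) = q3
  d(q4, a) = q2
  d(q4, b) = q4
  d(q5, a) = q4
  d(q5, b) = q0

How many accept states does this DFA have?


Accept states listed: {q1, q2, q3}
Counting: q1(1) q2(2) q3(3)

3


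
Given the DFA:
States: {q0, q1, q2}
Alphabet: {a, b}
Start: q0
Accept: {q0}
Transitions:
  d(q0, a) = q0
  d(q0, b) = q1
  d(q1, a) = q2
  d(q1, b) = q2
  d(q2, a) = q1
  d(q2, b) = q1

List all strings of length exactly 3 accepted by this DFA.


All strings of length 3: 8 total
Accepted: 1

"aaa"


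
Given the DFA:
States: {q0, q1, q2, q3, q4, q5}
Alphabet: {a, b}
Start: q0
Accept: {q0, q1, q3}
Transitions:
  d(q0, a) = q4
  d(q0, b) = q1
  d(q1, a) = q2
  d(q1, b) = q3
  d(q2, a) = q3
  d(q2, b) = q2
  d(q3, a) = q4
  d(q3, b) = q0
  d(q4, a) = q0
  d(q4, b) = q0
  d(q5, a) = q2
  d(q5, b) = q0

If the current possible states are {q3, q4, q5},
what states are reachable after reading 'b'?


Apply transition on 'b' from each current state:
  d(q3, b) = q0
  d(q4, b) = q0
  d(q5, b) = q0

{q0}


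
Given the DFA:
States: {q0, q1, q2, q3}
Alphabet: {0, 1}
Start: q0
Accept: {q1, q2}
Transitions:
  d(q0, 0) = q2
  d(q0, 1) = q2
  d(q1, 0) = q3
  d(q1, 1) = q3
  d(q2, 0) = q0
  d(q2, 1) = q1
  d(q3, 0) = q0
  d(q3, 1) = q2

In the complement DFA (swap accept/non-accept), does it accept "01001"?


Trace: q0 -> q2 -> q1 -> q3 -> q0 -> q2
Final: q2
Original accept: {q1, q2}
Complement: q2 is in original accept

No, complement rejects (original accepts)


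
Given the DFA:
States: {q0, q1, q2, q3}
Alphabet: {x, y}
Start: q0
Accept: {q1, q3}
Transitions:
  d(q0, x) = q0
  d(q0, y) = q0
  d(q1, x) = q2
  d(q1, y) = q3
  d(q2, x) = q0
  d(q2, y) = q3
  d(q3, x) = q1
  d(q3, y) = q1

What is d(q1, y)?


Looking up transition d(q1, y)

q3


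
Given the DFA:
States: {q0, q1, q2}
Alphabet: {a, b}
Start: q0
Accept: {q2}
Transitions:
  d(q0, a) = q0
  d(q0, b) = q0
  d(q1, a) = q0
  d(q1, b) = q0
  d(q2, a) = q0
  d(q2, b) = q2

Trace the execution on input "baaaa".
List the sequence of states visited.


Input: baaaa
d(q0, b) = q0
d(q0, a) = q0
d(q0, a) = q0
d(q0, a) = q0
d(q0, a) = q0


q0 -> q0 -> q0 -> q0 -> q0 -> q0


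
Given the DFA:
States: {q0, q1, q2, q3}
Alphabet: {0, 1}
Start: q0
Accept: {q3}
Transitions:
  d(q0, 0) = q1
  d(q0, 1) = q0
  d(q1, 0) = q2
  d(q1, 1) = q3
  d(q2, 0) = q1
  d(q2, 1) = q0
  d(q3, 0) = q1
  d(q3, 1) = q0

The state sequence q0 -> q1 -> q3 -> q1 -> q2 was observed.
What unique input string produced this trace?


Trace back each transition to find the symbol:
  q0 --[0]--> q1
  q1 --[1]--> q3
  q3 --[0]--> q1
  q1 --[0]--> q2

"0100"


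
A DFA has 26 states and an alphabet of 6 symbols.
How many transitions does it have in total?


Each state has exactly one transition per symbol.
26 * 6 = 156

156


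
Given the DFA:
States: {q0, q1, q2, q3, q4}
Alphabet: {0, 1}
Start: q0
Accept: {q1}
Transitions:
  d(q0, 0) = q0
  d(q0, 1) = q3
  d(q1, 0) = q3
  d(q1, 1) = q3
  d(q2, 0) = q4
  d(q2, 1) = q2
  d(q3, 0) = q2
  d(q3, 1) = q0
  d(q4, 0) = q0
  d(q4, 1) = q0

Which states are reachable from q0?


BFS from q0:
  layer 0: {q0}
  layer 1: {q3}
  layer 2: {q2}
  layer 3: {q4}

{q0, q2, q3, q4}


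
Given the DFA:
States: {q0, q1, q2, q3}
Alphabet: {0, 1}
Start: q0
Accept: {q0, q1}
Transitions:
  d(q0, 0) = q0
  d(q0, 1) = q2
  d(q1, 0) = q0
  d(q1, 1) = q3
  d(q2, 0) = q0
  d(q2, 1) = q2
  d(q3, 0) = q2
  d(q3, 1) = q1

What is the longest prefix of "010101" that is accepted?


Run the DFA, marking each prefix where the state is accepting:
  "" -> q0 [accept]
  "0" -> q0 [accept]
  "01" -> q2 [reject]
  "010" -> q0 [accept]
  "0101" -> q2 [reject]
  "01010" -> q0 [accept]
  "010101" -> q2 [reject]

"01010"


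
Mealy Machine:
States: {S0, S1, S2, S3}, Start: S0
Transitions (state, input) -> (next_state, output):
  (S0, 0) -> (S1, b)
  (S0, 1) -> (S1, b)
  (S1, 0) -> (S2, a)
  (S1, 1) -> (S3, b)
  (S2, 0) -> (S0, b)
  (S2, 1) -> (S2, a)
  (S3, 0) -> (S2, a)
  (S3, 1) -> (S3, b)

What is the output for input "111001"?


Step-by-step:
  (S0, 1) -> (S1, b)
  (S1, 1) -> (S3, b)
  (S3, 1) -> (S3, b)
  (S3, 0) -> (S2, a)
  (S2, 0) -> (S0, b)
  (S0, 1) -> (S1, b)

"bbbabb"


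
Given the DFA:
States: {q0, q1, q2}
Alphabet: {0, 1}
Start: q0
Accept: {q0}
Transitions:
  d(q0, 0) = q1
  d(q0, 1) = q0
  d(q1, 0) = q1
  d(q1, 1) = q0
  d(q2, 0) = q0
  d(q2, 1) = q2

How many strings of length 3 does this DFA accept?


Enumerating all length-3 strings:
  "000" -> q1 [reject]
  "001" -> q0 [accept]
  "010" -> q1 [reject]
  "011" -> q0 [accept]
  "100" -> q1 [reject]
  "101" -> q0 [accept]
  "110" -> q1 [reject]
  "111" -> q0 [accept]

4 out of 8


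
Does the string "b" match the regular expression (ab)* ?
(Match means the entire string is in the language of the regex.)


|string| = 1; first = 'b'; last = 'b'

No, "b" does not match (ab)*


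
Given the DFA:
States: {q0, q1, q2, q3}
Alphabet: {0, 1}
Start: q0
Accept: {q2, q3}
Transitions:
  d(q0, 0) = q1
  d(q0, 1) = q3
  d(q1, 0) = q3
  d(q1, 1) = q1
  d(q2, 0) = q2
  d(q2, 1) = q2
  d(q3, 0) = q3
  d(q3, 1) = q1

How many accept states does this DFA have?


Accept states listed: {q2, q3}
Counting: q2(1) q3(2)

2


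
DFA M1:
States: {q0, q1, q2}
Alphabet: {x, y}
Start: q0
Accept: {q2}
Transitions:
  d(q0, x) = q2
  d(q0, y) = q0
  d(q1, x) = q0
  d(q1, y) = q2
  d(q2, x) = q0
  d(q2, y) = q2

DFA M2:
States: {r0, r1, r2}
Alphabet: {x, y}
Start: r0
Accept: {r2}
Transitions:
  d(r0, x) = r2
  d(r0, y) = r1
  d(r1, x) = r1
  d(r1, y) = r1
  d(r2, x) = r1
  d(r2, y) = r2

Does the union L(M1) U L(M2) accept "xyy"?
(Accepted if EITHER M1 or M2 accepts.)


M1: final=q2 accepted=True
M2: final=r2 accepted=True

Yes, union accepts


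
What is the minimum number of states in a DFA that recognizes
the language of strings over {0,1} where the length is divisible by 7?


States track (length) mod 7.
Need 7 states: one per remainder 0..6; accept = remainder 0.

7


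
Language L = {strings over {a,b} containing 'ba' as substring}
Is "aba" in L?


'ba' occurs at index 1

Yes, "aba" is in L


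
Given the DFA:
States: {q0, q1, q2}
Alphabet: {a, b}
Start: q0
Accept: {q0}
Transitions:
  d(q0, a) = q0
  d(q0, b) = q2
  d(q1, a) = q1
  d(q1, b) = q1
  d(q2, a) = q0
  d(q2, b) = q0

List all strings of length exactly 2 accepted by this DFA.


All strings of length 2: 4 total
Accepted: 3

"aa", "ba", "bb"


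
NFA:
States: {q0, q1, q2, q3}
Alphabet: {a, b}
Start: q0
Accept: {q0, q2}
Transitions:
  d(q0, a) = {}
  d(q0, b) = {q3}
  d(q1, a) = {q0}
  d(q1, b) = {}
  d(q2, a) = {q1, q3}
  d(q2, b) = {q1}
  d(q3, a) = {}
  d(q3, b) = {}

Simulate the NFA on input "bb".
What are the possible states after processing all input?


Start: {q0}
  --b--> {q3}
  --b--> {}

{} (empty set, no valid transitions)


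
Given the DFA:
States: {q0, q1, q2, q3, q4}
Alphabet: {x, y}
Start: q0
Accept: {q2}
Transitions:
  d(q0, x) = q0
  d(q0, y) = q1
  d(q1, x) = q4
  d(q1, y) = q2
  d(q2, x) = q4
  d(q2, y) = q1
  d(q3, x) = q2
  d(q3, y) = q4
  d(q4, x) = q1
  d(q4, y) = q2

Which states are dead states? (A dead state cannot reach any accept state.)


Forward reachability from each state:
  q0 -> reaches accept state q2 (live)
  q1 -> reaches accept state q2 (live)
  q2 -> reaches accept state q2 (live)
  q3 -> reaches accept state q2 (live)
  q4 -> reaches accept state q2 (live)

None (all states can reach an accept state)


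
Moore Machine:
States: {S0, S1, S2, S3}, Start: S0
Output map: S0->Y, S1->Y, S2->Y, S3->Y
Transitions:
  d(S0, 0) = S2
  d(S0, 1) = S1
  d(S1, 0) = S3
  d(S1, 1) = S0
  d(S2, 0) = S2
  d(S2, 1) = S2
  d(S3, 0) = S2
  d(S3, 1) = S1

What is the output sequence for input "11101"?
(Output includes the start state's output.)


Start: S0 (output Y)
  --1--> S1 (output Y)
  --1--> S0 (output Y)
  --1--> S1 (output Y)
  --0--> S3 (output Y)
  --1--> S1 (output Y)

"YYYYYY"


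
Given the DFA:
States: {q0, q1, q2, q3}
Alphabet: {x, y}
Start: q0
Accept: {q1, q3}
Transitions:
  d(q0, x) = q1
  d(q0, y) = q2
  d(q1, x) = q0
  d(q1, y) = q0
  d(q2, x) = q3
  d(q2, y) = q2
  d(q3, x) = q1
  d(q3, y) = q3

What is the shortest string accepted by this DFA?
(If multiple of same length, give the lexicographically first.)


BFS by string length (lex-first path to each state shown):
  len 0: q0<-""
  len 1: q1<-"x", q2<-"y"
Found accept state at length 1.

"x"
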